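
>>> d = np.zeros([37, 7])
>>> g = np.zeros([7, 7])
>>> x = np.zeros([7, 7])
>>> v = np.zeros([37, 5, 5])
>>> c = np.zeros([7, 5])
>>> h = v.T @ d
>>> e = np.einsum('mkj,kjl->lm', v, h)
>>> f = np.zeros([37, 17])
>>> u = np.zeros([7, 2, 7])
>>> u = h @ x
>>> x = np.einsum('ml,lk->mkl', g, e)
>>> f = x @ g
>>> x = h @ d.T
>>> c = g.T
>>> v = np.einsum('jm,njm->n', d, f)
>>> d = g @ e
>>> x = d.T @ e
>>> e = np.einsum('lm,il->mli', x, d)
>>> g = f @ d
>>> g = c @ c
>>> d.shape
(7, 37)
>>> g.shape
(7, 7)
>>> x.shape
(37, 37)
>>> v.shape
(7,)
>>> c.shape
(7, 7)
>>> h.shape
(5, 5, 7)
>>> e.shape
(37, 37, 7)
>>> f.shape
(7, 37, 7)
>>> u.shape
(5, 5, 7)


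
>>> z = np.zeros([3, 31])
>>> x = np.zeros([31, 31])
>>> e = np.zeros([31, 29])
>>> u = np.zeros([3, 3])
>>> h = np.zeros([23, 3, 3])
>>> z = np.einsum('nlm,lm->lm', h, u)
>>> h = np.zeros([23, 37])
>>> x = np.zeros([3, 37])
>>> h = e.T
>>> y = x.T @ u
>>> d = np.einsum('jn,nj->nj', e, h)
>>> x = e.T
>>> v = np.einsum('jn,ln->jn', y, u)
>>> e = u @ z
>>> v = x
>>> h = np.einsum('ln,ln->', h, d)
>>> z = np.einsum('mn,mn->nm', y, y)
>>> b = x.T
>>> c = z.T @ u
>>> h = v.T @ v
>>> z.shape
(3, 37)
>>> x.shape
(29, 31)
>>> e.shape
(3, 3)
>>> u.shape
(3, 3)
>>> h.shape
(31, 31)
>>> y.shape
(37, 3)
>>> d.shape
(29, 31)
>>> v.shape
(29, 31)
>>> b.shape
(31, 29)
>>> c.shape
(37, 3)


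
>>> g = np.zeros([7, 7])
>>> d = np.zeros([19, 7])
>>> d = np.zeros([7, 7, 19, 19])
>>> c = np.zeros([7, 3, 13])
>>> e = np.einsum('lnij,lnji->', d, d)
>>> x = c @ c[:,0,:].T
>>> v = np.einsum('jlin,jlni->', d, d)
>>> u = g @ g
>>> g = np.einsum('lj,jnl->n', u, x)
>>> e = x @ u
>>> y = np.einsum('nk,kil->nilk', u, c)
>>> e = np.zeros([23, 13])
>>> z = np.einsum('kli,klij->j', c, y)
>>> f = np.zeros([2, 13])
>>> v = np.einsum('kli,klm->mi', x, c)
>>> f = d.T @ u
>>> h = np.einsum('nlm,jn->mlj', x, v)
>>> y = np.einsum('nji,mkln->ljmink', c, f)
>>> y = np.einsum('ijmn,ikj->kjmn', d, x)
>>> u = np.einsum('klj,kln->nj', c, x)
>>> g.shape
(3,)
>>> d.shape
(7, 7, 19, 19)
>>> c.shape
(7, 3, 13)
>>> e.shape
(23, 13)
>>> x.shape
(7, 3, 7)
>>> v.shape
(13, 7)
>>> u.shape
(7, 13)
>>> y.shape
(3, 7, 19, 19)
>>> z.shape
(7,)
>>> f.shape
(19, 19, 7, 7)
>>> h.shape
(7, 3, 13)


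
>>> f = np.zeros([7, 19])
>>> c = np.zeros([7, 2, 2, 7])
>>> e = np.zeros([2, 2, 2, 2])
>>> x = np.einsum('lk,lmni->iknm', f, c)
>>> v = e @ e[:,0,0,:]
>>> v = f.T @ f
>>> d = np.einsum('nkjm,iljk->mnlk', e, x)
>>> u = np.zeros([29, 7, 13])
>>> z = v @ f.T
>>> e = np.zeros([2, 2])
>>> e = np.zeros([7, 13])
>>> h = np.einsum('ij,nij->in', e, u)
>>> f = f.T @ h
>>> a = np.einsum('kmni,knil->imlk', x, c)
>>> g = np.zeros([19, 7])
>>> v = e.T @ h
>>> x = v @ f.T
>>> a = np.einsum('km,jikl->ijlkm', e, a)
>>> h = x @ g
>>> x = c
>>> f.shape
(19, 29)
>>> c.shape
(7, 2, 2, 7)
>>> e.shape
(7, 13)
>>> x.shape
(7, 2, 2, 7)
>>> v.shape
(13, 29)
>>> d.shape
(2, 2, 19, 2)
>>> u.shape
(29, 7, 13)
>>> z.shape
(19, 7)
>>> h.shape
(13, 7)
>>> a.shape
(19, 2, 7, 7, 13)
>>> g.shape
(19, 7)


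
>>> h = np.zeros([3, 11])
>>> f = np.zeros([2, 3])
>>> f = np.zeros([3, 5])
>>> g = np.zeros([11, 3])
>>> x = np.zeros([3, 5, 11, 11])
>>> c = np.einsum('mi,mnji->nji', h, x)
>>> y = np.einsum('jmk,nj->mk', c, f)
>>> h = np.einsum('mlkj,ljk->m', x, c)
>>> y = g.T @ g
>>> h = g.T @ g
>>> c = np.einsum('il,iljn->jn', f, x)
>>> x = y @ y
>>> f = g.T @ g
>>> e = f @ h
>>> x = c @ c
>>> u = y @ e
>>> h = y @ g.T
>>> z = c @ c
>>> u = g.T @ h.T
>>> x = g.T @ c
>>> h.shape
(3, 11)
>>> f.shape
(3, 3)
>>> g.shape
(11, 3)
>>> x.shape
(3, 11)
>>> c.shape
(11, 11)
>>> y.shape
(3, 3)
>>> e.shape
(3, 3)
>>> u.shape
(3, 3)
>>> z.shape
(11, 11)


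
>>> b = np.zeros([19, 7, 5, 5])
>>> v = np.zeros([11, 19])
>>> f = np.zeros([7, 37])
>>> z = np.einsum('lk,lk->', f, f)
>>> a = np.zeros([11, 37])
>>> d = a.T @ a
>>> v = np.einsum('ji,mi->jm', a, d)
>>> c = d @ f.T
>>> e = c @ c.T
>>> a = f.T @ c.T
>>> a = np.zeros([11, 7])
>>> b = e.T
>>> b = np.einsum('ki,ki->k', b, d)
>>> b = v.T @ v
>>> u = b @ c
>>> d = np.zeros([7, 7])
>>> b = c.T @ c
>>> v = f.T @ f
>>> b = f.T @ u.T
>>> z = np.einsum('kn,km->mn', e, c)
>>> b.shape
(37, 37)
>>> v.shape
(37, 37)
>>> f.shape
(7, 37)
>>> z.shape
(7, 37)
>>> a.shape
(11, 7)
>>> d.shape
(7, 7)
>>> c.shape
(37, 7)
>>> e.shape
(37, 37)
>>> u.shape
(37, 7)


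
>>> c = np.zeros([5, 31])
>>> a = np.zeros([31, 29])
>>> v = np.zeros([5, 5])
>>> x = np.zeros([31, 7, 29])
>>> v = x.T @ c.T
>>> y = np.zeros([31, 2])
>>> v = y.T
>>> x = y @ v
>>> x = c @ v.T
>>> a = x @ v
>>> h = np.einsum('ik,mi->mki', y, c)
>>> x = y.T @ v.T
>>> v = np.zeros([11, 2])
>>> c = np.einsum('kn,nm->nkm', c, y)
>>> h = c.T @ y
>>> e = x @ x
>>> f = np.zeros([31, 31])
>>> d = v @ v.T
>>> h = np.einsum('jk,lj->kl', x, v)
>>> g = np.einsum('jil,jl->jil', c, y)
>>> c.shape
(31, 5, 2)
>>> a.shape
(5, 31)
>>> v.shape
(11, 2)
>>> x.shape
(2, 2)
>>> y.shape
(31, 2)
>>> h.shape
(2, 11)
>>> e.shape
(2, 2)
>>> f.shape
(31, 31)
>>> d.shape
(11, 11)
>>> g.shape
(31, 5, 2)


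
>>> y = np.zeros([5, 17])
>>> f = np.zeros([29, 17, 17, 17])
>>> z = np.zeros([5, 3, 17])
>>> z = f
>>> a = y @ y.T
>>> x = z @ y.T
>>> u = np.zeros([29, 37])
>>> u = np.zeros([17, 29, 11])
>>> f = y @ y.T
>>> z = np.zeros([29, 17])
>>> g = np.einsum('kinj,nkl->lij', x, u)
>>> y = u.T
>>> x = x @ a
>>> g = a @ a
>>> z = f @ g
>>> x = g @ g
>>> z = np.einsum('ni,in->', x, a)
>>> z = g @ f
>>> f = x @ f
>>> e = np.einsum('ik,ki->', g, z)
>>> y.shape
(11, 29, 17)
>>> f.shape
(5, 5)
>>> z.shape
(5, 5)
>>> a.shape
(5, 5)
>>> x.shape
(5, 5)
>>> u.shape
(17, 29, 11)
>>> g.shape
(5, 5)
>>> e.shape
()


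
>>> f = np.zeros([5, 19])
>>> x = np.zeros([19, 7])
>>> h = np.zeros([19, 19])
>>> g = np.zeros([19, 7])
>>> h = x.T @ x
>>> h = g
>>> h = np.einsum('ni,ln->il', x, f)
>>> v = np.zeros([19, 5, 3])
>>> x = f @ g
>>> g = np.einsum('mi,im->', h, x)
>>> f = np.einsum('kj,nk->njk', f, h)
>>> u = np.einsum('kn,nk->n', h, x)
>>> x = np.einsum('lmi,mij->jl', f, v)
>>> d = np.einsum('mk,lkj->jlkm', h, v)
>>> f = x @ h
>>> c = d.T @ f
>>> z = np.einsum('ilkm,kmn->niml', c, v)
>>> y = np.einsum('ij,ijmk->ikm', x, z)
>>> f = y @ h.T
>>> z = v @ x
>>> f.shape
(3, 5, 7)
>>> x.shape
(3, 7)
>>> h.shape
(7, 5)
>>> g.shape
()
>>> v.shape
(19, 5, 3)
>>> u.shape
(5,)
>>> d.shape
(3, 19, 5, 7)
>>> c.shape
(7, 5, 19, 5)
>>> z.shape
(19, 5, 7)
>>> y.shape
(3, 5, 5)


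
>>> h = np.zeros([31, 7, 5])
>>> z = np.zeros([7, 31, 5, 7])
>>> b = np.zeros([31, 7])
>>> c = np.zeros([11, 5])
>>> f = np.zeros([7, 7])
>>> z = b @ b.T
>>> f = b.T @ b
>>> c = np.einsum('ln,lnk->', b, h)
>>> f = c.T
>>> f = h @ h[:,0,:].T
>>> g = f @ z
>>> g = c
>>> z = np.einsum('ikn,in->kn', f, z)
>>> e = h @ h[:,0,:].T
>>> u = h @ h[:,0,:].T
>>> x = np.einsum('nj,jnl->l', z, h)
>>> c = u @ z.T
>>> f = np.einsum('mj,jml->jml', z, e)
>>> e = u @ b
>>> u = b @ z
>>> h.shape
(31, 7, 5)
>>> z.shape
(7, 31)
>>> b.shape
(31, 7)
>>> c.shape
(31, 7, 7)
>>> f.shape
(31, 7, 31)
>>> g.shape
()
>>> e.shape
(31, 7, 7)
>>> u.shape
(31, 31)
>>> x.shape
(5,)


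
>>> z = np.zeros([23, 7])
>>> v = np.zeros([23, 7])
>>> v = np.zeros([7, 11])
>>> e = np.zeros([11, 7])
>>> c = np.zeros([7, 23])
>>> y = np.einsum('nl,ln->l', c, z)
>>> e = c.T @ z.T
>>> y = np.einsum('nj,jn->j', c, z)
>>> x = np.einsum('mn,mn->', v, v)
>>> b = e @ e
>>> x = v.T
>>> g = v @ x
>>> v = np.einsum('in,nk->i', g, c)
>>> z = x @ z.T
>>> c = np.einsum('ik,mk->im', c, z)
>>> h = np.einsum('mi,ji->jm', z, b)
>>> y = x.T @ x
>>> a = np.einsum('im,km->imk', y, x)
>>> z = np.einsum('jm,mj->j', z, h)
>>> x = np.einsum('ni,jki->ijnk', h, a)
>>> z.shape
(11,)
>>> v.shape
(7,)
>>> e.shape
(23, 23)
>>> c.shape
(7, 11)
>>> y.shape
(7, 7)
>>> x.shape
(11, 7, 23, 7)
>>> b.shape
(23, 23)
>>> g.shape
(7, 7)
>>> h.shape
(23, 11)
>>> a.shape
(7, 7, 11)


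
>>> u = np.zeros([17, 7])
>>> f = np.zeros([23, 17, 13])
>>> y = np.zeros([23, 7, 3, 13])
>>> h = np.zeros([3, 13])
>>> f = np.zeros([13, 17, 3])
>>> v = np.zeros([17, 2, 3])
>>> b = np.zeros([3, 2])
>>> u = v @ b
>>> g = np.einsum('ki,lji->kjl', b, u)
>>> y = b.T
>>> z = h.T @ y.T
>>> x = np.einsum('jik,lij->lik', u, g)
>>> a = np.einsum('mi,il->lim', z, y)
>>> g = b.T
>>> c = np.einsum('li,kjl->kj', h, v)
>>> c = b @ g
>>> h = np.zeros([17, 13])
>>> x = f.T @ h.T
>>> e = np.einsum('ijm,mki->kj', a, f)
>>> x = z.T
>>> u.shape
(17, 2, 2)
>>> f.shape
(13, 17, 3)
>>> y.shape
(2, 3)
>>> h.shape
(17, 13)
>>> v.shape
(17, 2, 3)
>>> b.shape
(3, 2)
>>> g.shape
(2, 3)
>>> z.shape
(13, 2)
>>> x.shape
(2, 13)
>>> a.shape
(3, 2, 13)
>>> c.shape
(3, 3)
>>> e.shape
(17, 2)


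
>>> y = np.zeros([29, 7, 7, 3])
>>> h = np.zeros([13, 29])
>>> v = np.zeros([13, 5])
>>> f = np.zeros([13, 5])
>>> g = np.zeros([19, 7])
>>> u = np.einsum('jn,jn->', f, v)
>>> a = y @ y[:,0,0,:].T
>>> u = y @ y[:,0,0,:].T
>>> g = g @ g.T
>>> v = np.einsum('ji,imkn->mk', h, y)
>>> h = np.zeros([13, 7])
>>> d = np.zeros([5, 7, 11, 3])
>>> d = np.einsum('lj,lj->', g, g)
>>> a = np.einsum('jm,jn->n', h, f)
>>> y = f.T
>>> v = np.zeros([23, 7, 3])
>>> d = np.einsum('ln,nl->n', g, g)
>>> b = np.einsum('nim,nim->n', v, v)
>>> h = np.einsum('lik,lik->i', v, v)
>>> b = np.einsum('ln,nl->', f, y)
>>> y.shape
(5, 13)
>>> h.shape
(7,)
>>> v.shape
(23, 7, 3)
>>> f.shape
(13, 5)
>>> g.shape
(19, 19)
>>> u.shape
(29, 7, 7, 29)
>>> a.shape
(5,)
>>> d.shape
(19,)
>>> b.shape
()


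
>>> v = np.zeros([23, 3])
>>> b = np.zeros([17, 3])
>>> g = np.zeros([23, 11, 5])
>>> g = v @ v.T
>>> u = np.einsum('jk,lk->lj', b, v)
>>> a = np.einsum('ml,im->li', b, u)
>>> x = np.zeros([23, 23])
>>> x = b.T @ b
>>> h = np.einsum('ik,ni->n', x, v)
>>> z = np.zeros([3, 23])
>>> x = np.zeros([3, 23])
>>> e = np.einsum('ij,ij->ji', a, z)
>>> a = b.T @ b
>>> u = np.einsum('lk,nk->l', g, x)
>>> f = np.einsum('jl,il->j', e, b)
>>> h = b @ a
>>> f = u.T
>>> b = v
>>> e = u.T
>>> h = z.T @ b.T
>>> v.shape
(23, 3)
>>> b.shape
(23, 3)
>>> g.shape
(23, 23)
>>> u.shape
(23,)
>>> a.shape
(3, 3)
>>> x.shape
(3, 23)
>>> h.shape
(23, 23)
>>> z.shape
(3, 23)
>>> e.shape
(23,)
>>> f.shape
(23,)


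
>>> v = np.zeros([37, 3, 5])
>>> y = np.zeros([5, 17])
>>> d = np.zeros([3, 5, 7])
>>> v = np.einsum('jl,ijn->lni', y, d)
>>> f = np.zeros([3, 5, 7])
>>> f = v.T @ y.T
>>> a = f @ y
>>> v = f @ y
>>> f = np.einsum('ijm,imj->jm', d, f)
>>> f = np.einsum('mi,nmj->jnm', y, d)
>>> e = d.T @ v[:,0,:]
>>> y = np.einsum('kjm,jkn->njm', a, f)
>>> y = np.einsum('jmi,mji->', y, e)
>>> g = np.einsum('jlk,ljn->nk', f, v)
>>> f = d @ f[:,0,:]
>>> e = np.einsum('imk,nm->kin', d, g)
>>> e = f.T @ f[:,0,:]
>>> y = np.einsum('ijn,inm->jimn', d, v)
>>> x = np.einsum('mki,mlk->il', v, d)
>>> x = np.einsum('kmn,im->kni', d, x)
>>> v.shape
(3, 7, 17)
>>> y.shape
(5, 3, 17, 7)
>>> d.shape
(3, 5, 7)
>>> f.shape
(3, 5, 5)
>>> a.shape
(3, 7, 17)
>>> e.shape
(5, 5, 5)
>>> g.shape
(17, 5)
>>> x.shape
(3, 7, 17)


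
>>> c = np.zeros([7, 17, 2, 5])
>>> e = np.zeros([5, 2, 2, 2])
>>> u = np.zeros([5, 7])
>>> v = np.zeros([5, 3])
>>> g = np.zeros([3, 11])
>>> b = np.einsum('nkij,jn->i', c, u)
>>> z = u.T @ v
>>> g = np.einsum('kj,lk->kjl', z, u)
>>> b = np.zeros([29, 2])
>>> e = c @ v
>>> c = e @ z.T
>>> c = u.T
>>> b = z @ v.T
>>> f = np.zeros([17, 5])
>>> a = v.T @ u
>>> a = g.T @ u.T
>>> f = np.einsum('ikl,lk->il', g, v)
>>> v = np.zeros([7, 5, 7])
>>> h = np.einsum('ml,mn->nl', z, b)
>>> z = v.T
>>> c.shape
(7, 5)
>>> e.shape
(7, 17, 2, 3)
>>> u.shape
(5, 7)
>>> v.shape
(7, 5, 7)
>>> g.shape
(7, 3, 5)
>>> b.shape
(7, 5)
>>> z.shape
(7, 5, 7)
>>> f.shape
(7, 5)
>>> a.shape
(5, 3, 5)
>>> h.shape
(5, 3)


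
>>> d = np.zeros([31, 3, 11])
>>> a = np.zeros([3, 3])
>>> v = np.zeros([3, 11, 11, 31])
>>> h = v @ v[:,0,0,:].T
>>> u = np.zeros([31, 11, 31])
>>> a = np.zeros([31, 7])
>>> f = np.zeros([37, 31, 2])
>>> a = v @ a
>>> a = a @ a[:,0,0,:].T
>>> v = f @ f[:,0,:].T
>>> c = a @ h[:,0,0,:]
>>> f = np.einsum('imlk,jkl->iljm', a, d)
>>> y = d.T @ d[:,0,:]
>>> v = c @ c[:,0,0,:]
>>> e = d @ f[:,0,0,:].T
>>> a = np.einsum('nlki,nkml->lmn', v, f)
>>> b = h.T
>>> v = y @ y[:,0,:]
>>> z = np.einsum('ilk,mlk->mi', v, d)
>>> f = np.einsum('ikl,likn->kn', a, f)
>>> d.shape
(31, 3, 11)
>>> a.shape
(11, 31, 3)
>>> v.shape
(11, 3, 11)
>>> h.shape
(3, 11, 11, 3)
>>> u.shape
(31, 11, 31)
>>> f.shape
(31, 11)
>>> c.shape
(3, 11, 11, 3)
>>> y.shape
(11, 3, 11)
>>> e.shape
(31, 3, 3)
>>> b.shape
(3, 11, 11, 3)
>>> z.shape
(31, 11)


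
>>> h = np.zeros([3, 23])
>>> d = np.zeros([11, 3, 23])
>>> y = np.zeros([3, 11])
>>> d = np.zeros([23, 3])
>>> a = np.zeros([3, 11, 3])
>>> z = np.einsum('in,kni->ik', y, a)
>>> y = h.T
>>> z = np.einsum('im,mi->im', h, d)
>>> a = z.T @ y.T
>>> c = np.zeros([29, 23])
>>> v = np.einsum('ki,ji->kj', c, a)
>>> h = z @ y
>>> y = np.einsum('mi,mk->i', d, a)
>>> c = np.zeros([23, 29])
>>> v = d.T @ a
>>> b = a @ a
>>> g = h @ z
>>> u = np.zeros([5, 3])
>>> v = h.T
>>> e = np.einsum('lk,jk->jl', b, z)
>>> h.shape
(3, 3)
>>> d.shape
(23, 3)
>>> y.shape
(3,)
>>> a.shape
(23, 23)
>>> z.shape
(3, 23)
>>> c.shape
(23, 29)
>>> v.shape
(3, 3)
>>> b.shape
(23, 23)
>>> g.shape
(3, 23)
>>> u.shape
(5, 3)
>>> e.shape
(3, 23)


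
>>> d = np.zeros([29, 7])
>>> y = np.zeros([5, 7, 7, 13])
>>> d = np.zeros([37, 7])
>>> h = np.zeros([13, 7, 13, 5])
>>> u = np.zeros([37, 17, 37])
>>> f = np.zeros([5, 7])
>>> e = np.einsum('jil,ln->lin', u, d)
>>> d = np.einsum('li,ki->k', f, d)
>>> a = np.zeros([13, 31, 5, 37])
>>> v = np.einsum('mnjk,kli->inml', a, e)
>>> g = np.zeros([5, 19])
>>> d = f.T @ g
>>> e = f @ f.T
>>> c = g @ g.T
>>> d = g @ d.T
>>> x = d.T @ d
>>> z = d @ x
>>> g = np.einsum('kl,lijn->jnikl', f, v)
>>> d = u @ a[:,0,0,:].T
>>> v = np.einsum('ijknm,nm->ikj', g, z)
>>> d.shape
(37, 17, 13)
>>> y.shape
(5, 7, 7, 13)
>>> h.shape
(13, 7, 13, 5)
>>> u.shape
(37, 17, 37)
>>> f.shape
(5, 7)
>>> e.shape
(5, 5)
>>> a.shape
(13, 31, 5, 37)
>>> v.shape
(13, 31, 17)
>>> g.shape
(13, 17, 31, 5, 7)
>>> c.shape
(5, 5)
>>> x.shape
(7, 7)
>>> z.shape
(5, 7)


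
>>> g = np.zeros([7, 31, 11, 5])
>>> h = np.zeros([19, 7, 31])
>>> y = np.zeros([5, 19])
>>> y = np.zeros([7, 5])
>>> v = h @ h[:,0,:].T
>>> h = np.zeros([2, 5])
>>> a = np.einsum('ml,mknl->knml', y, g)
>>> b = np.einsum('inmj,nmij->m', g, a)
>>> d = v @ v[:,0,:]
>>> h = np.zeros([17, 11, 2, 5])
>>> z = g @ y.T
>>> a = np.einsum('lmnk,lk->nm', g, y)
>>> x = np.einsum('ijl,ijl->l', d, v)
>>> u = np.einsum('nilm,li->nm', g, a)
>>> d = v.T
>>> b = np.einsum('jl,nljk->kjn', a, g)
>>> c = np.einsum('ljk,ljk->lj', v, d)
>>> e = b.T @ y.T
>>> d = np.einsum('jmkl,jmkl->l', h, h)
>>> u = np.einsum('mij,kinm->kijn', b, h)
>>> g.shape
(7, 31, 11, 5)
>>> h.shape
(17, 11, 2, 5)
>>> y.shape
(7, 5)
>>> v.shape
(19, 7, 19)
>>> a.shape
(11, 31)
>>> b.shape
(5, 11, 7)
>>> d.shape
(5,)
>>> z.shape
(7, 31, 11, 7)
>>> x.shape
(19,)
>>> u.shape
(17, 11, 7, 2)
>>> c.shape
(19, 7)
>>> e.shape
(7, 11, 7)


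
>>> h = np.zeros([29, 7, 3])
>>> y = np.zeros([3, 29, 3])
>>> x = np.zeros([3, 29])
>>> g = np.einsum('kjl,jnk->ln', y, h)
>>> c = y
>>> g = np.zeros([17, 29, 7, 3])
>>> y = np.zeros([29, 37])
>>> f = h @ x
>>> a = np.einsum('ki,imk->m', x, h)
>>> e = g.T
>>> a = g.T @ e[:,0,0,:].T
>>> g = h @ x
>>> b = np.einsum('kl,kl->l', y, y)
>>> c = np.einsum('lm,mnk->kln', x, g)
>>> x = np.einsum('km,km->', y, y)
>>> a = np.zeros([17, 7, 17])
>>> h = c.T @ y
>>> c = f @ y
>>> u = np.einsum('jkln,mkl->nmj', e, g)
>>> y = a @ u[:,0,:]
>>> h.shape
(7, 3, 37)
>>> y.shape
(17, 7, 3)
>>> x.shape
()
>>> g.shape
(29, 7, 29)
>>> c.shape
(29, 7, 37)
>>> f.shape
(29, 7, 29)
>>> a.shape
(17, 7, 17)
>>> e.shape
(3, 7, 29, 17)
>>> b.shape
(37,)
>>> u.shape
(17, 29, 3)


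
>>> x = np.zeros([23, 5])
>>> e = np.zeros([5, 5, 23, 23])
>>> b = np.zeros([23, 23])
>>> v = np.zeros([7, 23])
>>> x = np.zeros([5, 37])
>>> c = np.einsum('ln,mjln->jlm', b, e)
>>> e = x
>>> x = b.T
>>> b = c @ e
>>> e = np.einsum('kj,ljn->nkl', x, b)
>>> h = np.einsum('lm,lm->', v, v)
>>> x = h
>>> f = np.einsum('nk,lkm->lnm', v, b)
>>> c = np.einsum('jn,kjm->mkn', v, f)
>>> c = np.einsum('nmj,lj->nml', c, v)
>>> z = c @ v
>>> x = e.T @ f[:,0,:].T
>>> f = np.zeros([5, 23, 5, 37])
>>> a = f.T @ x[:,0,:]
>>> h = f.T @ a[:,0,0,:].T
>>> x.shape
(5, 23, 5)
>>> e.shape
(37, 23, 5)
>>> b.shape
(5, 23, 37)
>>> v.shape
(7, 23)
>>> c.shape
(37, 5, 7)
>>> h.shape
(37, 5, 23, 37)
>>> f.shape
(5, 23, 5, 37)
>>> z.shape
(37, 5, 23)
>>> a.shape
(37, 5, 23, 5)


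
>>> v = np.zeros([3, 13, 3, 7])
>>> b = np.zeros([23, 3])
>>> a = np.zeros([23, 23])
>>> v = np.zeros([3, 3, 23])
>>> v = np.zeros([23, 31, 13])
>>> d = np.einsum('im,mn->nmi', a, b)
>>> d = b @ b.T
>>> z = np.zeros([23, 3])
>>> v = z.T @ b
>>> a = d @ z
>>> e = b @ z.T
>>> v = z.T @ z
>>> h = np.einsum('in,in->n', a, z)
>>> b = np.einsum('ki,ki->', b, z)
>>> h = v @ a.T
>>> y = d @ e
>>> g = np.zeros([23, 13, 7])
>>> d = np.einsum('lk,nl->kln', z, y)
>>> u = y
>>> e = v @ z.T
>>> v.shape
(3, 3)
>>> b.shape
()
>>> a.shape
(23, 3)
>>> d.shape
(3, 23, 23)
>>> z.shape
(23, 3)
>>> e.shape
(3, 23)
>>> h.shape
(3, 23)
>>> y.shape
(23, 23)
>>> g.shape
(23, 13, 7)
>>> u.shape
(23, 23)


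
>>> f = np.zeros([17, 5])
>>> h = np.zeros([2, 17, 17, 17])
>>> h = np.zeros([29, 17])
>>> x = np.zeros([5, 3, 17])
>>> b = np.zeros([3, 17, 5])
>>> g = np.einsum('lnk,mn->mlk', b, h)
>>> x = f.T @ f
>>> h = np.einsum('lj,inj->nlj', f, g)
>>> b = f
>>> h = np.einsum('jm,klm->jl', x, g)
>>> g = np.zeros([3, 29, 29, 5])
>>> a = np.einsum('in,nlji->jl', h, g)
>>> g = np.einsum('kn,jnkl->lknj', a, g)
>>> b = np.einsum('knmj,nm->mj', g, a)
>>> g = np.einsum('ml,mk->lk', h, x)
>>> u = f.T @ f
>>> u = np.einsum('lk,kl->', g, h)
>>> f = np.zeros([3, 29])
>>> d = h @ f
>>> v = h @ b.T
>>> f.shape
(3, 29)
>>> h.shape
(5, 3)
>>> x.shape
(5, 5)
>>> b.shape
(29, 3)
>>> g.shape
(3, 5)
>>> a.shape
(29, 29)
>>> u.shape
()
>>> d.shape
(5, 29)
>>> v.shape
(5, 29)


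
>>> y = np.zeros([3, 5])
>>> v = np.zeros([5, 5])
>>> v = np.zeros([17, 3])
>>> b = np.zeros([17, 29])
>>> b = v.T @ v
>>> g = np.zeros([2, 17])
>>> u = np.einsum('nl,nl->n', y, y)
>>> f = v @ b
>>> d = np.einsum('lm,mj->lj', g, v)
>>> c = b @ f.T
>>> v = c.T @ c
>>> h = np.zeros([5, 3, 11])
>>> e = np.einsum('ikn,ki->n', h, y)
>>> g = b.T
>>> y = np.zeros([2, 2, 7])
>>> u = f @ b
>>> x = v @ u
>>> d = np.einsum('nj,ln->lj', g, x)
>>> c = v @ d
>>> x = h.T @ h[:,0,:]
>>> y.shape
(2, 2, 7)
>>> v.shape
(17, 17)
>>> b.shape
(3, 3)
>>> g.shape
(3, 3)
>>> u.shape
(17, 3)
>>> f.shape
(17, 3)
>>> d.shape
(17, 3)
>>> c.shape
(17, 3)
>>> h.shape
(5, 3, 11)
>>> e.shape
(11,)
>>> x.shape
(11, 3, 11)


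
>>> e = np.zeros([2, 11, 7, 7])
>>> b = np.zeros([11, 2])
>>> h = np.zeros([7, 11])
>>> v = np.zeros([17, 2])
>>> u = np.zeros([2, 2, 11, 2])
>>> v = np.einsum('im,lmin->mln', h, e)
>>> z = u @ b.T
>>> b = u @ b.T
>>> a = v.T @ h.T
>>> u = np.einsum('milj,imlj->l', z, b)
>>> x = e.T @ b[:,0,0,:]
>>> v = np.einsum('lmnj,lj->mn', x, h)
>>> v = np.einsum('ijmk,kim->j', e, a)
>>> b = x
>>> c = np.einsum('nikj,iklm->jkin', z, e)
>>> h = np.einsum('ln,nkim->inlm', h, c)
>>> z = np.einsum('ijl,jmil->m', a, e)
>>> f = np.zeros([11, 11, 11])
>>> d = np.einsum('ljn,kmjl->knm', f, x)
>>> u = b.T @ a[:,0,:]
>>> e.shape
(2, 11, 7, 7)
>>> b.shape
(7, 7, 11, 11)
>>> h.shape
(2, 11, 7, 2)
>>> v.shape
(11,)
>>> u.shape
(11, 11, 7, 7)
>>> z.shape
(11,)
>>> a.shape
(7, 2, 7)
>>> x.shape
(7, 7, 11, 11)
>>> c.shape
(11, 11, 2, 2)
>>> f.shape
(11, 11, 11)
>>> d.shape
(7, 11, 7)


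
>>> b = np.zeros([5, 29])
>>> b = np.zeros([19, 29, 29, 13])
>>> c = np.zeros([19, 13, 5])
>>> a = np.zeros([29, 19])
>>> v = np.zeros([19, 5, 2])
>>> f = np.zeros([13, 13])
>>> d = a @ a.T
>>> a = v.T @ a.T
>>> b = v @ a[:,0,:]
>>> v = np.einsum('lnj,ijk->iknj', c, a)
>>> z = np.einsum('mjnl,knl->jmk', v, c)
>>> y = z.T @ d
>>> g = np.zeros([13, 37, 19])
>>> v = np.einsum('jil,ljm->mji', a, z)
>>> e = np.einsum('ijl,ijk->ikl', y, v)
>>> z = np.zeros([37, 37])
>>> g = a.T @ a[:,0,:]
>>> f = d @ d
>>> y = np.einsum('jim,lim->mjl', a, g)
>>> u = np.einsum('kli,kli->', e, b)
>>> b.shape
(19, 5, 29)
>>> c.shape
(19, 13, 5)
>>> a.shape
(2, 5, 29)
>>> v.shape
(19, 2, 5)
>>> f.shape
(29, 29)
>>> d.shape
(29, 29)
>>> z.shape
(37, 37)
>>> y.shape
(29, 2, 29)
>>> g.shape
(29, 5, 29)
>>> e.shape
(19, 5, 29)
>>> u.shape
()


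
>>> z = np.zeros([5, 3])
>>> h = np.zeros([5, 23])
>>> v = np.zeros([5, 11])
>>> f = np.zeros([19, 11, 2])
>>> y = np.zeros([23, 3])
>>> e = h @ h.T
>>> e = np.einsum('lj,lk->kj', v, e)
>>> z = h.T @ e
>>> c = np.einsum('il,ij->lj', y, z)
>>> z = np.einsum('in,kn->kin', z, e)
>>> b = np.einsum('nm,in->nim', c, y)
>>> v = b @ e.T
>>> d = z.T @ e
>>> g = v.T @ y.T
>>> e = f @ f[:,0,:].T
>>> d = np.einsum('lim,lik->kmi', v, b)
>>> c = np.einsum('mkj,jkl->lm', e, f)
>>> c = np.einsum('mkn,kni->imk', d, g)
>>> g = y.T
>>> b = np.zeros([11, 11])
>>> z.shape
(5, 23, 11)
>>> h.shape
(5, 23)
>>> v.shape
(3, 23, 5)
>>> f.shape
(19, 11, 2)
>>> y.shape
(23, 3)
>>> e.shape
(19, 11, 19)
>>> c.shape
(23, 11, 5)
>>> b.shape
(11, 11)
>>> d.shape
(11, 5, 23)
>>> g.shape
(3, 23)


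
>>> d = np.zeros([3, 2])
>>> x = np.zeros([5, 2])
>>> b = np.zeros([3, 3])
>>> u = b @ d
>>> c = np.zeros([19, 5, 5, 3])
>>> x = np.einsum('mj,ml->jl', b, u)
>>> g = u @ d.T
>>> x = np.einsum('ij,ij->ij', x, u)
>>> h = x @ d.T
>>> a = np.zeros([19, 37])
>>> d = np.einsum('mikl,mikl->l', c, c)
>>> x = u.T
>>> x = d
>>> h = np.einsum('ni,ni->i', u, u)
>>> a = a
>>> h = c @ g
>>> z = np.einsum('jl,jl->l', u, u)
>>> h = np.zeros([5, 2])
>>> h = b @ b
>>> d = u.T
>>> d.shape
(2, 3)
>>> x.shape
(3,)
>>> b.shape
(3, 3)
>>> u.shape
(3, 2)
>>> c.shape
(19, 5, 5, 3)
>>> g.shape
(3, 3)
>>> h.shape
(3, 3)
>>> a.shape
(19, 37)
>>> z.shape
(2,)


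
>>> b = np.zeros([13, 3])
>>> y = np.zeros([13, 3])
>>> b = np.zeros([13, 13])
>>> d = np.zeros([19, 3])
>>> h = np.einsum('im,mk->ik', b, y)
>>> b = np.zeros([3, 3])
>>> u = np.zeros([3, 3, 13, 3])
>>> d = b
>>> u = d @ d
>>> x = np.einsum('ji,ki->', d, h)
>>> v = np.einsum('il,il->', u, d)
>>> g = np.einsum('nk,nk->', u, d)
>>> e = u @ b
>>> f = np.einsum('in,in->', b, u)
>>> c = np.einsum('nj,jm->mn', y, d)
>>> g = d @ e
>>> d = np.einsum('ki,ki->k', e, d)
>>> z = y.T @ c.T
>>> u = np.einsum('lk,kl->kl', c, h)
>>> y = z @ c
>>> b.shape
(3, 3)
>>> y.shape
(3, 13)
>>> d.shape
(3,)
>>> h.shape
(13, 3)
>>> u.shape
(13, 3)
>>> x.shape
()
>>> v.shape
()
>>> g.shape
(3, 3)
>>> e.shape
(3, 3)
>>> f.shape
()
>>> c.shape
(3, 13)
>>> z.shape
(3, 3)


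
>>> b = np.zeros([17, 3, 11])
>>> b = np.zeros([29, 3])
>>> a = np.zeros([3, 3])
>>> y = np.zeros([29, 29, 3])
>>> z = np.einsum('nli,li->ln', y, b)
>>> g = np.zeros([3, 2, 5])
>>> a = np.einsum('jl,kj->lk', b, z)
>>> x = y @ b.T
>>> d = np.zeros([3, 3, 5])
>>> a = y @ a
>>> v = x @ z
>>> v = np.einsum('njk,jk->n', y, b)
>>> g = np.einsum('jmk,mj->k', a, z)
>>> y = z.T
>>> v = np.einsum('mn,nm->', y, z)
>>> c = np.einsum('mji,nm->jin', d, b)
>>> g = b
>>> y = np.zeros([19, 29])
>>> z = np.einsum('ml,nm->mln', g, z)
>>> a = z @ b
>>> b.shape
(29, 3)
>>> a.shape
(29, 3, 3)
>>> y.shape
(19, 29)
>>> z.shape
(29, 3, 29)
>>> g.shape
(29, 3)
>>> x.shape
(29, 29, 29)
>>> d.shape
(3, 3, 5)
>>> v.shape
()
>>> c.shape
(3, 5, 29)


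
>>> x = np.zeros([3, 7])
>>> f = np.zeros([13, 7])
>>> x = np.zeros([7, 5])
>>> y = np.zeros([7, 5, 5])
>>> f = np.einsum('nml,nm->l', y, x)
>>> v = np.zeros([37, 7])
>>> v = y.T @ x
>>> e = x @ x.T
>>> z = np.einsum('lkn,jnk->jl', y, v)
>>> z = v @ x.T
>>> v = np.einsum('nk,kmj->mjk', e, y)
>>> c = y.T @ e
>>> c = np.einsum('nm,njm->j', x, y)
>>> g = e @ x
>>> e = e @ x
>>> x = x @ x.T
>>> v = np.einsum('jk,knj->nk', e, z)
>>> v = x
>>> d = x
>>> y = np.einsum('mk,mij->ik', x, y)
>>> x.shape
(7, 7)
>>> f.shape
(5,)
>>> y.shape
(5, 7)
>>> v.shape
(7, 7)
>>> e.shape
(7, 5)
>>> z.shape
(5, 5, 7)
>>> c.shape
(5,)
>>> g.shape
(7, 5)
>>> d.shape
(7, 7)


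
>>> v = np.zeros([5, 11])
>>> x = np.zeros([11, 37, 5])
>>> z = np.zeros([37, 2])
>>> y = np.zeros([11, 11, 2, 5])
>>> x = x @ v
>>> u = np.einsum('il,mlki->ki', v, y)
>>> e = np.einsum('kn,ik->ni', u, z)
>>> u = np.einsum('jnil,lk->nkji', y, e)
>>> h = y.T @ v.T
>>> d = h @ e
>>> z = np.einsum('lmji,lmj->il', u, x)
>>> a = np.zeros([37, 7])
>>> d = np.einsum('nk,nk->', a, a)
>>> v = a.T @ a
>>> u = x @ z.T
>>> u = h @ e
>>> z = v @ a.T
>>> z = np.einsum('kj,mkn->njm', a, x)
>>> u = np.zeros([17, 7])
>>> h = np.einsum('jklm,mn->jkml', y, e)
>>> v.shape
(7, 7)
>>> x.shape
(11, 37, 11)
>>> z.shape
(11, 7, 11)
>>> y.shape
(11, 11, 2, 5)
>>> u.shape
(17, 7)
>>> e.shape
(5, 37)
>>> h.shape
(11, 11, 5, 2)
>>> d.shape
()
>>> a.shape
(37, 7)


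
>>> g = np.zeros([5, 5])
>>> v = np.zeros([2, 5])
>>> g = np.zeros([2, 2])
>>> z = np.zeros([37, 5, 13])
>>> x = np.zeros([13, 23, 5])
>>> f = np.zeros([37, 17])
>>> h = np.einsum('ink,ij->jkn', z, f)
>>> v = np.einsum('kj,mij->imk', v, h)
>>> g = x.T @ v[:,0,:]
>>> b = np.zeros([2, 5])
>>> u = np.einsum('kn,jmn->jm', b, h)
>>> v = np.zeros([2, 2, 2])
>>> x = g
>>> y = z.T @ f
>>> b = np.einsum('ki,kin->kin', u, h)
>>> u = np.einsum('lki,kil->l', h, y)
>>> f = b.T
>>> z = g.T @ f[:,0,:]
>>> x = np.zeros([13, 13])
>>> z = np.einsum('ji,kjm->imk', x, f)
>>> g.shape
(5, 23, 2)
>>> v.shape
(2, 2, 2)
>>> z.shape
(13, 17, 5)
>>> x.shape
(13, 13)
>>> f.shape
(5, 13, 17)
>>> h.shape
(17, 13, 5)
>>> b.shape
(17, 13, 5)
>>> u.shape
(17,)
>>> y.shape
(13, 5, 17)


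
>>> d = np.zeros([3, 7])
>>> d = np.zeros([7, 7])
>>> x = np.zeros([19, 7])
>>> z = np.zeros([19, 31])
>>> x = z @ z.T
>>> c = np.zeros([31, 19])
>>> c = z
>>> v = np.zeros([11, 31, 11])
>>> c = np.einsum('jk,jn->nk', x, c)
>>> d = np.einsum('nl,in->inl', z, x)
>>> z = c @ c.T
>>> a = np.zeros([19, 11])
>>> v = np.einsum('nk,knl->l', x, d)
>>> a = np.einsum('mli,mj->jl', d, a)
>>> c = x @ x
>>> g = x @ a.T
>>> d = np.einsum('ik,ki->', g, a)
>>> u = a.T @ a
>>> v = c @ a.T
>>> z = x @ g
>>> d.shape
()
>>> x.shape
(19, 19)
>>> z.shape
(19, 11)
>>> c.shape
(19, 19)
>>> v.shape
(19, 11)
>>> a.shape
(11, 19)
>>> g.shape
(19, 11)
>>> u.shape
(19, 19)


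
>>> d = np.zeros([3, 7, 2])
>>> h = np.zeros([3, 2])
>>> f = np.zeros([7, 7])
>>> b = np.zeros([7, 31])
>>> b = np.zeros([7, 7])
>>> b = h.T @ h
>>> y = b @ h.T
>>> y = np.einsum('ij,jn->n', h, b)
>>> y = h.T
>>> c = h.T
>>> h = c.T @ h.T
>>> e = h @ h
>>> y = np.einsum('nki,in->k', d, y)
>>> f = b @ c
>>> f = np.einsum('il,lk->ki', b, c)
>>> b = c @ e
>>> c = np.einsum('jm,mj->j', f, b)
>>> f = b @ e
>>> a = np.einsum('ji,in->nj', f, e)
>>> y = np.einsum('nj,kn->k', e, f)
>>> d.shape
(3, 7, 2)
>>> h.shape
(3, 3)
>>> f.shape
(2, 3)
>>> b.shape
(2, 3)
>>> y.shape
(2,)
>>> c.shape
(3,)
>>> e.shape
(3, 3)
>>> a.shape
(3, 2)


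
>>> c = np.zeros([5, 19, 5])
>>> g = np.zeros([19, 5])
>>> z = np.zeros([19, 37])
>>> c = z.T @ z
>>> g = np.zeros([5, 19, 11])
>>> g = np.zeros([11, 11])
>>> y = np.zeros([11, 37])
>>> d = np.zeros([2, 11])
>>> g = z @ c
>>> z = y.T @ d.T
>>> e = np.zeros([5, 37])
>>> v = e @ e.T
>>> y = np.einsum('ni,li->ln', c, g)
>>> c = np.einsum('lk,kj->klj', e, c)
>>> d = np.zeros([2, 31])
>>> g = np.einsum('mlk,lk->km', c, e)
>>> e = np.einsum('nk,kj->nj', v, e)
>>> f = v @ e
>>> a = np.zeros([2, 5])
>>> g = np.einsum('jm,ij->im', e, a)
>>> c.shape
(37, 5, 37)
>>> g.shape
(2, 37)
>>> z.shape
(37, 2)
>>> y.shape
(19, 37)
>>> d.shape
(2, 31)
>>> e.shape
(5, 37)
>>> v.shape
(5, 5)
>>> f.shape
(5, 37)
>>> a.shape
(2, 5)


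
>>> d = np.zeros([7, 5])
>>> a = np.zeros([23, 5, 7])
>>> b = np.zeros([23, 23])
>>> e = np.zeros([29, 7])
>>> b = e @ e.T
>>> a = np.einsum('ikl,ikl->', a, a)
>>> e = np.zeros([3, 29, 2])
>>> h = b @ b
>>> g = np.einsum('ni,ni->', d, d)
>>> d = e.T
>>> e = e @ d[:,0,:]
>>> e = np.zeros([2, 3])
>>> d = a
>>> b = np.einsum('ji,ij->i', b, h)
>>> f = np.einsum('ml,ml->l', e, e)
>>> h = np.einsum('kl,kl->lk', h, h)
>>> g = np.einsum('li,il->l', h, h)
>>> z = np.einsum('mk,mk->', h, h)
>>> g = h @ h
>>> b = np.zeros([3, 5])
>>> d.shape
()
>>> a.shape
()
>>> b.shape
(3, 5)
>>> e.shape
(2, 3)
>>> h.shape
(29, 29)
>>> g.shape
(29, 29)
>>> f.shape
(3,)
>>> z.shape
()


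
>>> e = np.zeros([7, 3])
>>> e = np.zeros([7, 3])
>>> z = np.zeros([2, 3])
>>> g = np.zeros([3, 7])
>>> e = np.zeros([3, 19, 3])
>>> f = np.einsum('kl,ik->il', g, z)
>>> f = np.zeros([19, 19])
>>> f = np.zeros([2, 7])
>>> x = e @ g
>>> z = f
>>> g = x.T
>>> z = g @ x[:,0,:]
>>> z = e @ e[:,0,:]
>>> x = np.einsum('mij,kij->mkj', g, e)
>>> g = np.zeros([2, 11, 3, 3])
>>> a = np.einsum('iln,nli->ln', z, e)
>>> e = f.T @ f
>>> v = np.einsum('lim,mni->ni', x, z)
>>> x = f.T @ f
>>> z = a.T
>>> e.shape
(7, 7)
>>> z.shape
(3, 19)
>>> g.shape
(2, 11, 3, 3)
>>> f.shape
(2, 7)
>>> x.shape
(7, 7)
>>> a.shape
(19, 3)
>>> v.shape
(19, 3)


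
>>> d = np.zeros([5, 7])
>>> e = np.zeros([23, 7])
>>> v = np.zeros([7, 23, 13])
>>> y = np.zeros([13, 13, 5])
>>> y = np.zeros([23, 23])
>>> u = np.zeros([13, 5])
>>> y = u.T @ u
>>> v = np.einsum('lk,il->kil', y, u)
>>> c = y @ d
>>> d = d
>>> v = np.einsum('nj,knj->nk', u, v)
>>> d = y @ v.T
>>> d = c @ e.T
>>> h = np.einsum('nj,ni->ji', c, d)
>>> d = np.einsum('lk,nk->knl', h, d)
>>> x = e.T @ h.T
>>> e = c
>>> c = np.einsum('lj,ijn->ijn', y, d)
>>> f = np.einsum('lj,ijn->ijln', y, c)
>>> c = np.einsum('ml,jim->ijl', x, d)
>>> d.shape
(23, 5, 7)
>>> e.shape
(5, 7)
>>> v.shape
(13, 5)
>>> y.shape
(5, 5)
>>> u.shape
(13, 5)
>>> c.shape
(5, 23, 7)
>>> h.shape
(7, 23)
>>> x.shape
(7, 7)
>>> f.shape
(23, 5, 5, 7)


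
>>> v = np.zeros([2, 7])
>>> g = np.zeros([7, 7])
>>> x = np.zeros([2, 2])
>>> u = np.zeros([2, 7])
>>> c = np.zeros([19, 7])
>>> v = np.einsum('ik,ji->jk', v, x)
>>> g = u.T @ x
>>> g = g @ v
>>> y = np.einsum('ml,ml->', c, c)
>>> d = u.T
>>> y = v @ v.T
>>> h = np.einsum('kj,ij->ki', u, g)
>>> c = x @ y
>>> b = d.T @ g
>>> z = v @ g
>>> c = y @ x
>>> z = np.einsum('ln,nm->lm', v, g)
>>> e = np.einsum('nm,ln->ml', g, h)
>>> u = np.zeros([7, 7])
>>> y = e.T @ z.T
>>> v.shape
(2, 7)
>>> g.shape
(7, 7)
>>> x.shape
(2, 2)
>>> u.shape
(7, 7)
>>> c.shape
(2, 2)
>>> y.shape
(2, 2)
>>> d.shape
(7, 2)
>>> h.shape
(2, 7)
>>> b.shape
(2, 7)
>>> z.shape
(2, 7)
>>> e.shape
(7, 2)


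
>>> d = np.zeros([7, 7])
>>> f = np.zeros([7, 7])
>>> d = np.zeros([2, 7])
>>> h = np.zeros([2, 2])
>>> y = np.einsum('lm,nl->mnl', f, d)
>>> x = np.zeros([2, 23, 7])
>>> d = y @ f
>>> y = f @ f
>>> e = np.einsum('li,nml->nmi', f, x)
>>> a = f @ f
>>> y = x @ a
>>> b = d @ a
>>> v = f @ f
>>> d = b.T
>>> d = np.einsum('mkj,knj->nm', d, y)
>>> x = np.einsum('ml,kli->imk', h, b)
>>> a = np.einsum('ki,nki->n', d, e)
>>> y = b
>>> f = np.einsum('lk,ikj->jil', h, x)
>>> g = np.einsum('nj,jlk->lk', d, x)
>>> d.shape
(23, 7)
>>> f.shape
(7, 7, 2)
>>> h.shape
(2, 2)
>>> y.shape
(7, 2, 7)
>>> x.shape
(7, 2, 7)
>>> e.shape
(2, 23, 7)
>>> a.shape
(2,)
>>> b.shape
(7, 2, 7)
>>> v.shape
(7, 7)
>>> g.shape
(2, 7)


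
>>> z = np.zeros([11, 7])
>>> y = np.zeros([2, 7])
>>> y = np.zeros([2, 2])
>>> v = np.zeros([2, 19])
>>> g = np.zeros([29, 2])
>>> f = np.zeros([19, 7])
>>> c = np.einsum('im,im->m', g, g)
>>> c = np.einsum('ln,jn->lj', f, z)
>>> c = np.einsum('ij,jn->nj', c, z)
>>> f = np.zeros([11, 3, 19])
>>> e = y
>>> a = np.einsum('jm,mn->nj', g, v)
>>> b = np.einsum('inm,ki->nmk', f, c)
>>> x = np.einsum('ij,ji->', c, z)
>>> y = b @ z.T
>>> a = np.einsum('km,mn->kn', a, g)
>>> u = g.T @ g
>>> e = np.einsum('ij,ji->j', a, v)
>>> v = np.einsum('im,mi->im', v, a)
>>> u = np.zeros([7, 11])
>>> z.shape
(11, 7)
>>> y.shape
(3, 19, 11)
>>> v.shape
(2, 19)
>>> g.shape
(29, 2)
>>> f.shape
(11, 3, 19)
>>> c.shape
(7, 11)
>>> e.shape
(2,)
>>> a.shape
(19, 2)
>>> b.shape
(3, 19, 7)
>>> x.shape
()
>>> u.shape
(7, 11)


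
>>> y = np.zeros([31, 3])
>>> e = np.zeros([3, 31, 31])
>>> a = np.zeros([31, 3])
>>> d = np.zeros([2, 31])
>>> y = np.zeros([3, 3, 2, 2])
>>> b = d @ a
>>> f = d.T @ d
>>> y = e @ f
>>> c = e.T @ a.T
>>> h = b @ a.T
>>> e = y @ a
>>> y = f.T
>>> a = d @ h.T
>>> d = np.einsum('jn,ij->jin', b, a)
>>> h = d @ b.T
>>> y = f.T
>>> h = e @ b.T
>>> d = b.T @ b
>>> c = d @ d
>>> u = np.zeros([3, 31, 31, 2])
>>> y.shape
(31, 31)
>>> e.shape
(3, 31, 3)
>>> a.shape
(2, 2)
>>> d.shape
(3, 3)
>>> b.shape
(2, 3)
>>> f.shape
(31, 31)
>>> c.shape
(3, 3)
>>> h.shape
(3, 31, 2)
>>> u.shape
(3, 31, 31, 2)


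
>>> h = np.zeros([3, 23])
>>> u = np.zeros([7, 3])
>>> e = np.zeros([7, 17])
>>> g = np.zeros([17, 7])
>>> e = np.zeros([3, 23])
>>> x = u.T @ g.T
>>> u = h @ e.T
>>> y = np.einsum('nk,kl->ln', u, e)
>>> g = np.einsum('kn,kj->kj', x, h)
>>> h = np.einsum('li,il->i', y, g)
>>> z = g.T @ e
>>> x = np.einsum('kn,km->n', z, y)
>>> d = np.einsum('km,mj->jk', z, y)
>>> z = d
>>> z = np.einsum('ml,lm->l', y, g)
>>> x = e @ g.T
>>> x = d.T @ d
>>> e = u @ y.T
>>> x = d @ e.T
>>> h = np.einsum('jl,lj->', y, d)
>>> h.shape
()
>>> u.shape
(3, 3)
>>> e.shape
(3, 23)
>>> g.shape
(3, 23)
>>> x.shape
(3, 3)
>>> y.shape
(23, 3)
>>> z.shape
(3,)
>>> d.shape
(3, 23)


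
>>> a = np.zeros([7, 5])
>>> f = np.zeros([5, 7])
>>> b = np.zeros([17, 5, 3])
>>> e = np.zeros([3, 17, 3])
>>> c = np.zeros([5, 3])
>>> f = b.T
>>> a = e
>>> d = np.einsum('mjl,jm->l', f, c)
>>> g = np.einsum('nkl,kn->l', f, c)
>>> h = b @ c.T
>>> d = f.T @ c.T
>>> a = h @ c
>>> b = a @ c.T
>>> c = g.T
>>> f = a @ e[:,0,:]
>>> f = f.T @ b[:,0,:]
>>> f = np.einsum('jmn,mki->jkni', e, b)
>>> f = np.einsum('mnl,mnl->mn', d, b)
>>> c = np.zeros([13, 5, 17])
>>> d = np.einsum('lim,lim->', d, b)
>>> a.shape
(17, 5, 3)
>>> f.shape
(17, 5)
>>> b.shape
(17, 5, 5)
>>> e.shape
(3, 17, 3)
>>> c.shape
(13, 5, 17)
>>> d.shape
()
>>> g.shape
(17,)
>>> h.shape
(17, 5, 5)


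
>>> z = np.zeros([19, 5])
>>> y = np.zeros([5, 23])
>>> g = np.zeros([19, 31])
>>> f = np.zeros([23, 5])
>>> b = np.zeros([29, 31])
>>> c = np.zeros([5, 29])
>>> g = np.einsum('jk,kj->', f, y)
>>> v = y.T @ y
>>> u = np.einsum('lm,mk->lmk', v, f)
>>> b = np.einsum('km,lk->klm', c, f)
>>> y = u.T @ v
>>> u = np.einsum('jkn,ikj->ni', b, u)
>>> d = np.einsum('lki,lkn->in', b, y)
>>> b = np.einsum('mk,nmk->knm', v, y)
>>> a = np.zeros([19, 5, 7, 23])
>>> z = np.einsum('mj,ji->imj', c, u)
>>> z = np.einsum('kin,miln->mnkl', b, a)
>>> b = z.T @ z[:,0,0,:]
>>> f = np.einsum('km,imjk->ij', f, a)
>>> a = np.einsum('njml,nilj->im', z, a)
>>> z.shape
(19, 23, 23, 7)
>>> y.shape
(5, 23, 23)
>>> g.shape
()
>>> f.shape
(19, 7)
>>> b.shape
(7, 23, 23, 7)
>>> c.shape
(5, 29)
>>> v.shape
(23, 23)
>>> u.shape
(29, 23)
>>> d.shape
(29, 23)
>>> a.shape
(5, 23)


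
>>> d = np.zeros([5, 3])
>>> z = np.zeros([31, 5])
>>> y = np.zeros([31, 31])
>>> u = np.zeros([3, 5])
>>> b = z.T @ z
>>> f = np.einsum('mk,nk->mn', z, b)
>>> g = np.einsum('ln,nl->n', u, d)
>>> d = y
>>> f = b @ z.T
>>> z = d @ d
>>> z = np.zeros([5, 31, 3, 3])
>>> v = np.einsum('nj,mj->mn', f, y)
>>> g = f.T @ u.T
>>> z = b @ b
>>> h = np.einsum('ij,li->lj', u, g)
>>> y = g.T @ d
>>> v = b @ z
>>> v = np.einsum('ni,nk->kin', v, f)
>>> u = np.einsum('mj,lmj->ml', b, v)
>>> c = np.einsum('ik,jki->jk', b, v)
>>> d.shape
(31, 31)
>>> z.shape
(5, 5)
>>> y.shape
(3, 31)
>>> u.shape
(5, 31)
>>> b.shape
(5, 5)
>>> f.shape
(5, 31)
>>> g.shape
(31, 3)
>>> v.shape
(31, 5, 5)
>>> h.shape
(31, 5)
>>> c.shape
(31, 5)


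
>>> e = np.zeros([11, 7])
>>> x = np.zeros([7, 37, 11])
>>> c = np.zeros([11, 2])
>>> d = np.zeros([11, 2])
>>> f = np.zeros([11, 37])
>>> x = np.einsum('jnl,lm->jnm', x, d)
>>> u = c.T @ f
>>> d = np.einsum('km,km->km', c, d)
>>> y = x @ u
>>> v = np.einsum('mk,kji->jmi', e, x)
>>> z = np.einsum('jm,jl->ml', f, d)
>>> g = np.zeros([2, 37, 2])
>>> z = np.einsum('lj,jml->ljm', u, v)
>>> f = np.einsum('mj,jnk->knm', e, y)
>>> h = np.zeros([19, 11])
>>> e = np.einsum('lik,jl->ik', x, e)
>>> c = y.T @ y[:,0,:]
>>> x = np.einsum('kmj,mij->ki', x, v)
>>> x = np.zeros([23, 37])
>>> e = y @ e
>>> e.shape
(7, 37, 2)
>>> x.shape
(23, 37)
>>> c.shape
(37, 37, 37)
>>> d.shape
(11, 2)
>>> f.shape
(37, 37, 11)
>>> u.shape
(2, 37)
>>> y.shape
(7, 37, 37)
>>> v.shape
(37, 11, 2)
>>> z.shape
(2, 37, 11)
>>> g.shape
(2, 37, 2)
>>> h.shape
(19, 11)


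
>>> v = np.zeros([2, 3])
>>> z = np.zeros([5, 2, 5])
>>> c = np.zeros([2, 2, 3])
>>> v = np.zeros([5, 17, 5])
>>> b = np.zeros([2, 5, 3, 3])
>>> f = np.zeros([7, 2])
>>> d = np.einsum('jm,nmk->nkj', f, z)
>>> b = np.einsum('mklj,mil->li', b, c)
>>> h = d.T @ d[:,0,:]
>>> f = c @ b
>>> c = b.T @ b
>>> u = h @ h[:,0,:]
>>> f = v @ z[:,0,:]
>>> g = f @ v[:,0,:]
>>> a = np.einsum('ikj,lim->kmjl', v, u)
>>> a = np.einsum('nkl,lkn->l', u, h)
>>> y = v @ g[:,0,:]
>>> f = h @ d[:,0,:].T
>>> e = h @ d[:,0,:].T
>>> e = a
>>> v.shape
(5, 17, 5)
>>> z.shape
(5, 2, 5)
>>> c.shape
(2, 2)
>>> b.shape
(3, 2)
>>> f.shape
(7, 5, 5)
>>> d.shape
(5, 5, 7)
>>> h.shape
(7, 5, 7)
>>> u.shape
(7, 5, 7)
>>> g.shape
(5, 17, 5)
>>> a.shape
(7,)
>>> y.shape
(5, 17, 5)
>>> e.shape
(7,)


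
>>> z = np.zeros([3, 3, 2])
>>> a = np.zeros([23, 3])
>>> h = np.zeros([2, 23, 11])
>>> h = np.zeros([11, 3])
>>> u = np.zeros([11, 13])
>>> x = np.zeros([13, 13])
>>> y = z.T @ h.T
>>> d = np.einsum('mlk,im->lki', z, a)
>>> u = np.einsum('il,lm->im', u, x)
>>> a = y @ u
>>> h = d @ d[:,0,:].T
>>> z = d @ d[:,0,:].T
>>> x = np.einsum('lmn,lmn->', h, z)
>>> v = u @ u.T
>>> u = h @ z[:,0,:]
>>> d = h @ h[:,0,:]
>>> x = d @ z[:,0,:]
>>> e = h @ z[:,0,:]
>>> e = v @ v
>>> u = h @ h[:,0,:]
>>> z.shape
(3, 2, 3)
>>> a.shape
(2, 3, 13)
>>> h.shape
(3, 2, 3)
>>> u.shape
(3, 2, 3)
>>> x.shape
(3, 2, 3)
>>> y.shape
(2, 3, 11)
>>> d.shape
(3, 2, 3)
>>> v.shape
(11, 11)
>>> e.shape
(11, 11)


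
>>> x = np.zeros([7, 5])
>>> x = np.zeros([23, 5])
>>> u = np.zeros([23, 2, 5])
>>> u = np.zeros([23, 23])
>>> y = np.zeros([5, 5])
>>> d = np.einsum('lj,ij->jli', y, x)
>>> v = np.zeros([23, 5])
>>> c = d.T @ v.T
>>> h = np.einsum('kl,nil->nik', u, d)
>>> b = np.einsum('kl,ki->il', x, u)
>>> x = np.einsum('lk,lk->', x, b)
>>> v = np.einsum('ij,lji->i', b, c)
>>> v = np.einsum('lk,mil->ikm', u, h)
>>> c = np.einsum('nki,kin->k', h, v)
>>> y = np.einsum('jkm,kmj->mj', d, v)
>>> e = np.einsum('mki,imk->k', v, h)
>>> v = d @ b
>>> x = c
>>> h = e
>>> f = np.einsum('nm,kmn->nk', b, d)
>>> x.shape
(5,)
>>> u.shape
(23, 23)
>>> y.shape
(23, 5)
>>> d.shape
(5, 5, 23)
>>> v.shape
(5, 5, 5)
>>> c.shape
(5,)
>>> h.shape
(23,)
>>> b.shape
(23, 5)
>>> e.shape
(23,)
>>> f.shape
(23, 5)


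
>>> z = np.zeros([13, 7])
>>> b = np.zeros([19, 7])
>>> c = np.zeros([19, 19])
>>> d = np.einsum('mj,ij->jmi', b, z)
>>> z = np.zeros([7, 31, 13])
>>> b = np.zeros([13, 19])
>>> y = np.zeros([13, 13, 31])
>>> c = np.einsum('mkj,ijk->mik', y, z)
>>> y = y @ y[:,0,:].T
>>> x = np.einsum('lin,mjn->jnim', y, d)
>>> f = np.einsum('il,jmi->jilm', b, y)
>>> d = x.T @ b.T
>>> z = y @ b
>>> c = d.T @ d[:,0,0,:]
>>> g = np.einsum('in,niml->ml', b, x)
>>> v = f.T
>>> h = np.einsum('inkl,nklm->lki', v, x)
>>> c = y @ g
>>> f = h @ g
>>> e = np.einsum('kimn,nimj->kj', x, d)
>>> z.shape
(13, 13, 19)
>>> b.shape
(13, 19)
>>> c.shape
(13, 13, 7)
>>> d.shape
(7, 13, 13, 13)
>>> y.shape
(13, 13, 13)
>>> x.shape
(19, 13, 13, 7)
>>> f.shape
(13, 13, 7)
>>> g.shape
(13, 7)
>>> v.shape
(13, 19, 13, 13)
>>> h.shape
(13, 13, 13)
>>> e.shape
(19, 13)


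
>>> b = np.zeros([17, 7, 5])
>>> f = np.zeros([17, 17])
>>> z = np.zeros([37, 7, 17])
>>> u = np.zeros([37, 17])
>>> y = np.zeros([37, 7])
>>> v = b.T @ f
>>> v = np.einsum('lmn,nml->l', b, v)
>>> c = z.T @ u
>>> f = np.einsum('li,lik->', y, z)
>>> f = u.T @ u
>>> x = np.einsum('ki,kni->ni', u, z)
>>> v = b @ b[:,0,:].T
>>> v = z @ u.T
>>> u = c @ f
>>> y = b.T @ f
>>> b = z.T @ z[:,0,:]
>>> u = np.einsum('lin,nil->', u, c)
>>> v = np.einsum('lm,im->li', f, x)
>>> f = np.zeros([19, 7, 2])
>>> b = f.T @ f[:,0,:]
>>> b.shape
(2, 7, 2)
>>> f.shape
(19, 7, 2)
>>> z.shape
(37, 7, 17)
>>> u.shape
()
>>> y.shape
(5, 7, 17)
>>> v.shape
(17, 7)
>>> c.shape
(17, 7, 17)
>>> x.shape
(7, 17)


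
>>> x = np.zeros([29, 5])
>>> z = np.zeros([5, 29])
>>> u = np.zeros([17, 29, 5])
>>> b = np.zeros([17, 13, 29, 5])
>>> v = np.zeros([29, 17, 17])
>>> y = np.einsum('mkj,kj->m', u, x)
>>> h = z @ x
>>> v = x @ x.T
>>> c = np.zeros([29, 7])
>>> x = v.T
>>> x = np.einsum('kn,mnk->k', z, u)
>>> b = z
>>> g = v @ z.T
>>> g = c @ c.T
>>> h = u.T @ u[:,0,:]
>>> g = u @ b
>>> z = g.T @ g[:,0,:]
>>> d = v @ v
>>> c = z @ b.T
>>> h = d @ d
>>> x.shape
(5,)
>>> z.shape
(29, 29, 29)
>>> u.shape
(17, 29, 5)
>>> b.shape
(5, 29)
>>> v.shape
(29, 29)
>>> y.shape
(17,)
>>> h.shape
(29, 29)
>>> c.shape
(29, 29, 5)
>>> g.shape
(17, 29, 29)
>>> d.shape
(29, 29)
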